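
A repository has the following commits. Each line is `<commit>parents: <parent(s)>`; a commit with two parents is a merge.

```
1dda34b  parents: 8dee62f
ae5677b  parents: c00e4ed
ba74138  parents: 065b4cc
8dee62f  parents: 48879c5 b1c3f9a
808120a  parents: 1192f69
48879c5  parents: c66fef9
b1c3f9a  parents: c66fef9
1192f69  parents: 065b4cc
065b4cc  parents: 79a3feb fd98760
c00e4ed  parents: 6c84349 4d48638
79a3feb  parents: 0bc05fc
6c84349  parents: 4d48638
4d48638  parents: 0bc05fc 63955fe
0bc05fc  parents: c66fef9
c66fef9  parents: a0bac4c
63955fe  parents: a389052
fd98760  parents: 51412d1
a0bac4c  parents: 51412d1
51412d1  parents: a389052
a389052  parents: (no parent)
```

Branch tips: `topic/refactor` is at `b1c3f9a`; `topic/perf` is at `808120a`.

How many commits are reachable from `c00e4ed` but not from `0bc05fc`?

4

Reachable from c00e4ed: {0bc05fc, 4d48638, 51412d1, 63955fe, 6c84349, a0bac4c, a389052, c00e4ed, c66fef9}.
Reachable from 0bc05fc: {0bc05fc, 51412d1, a0bac4c, a389052, c66fef9}.
In c00e4ed's history but not 0bc05fc's: {4d48638, 63955fe, 6c84349, c00e4ed} — 4 commits.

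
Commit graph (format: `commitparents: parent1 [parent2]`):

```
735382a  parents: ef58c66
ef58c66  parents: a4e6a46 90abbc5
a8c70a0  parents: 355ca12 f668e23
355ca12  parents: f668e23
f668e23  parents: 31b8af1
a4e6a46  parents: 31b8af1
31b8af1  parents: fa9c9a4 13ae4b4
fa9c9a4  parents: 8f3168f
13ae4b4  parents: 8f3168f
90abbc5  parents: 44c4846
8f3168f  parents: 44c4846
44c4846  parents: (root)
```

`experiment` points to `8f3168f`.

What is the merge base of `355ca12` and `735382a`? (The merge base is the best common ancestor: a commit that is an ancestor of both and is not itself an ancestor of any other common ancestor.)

31b8af1

Ancestors of 355ca12: {13ae4b4, 31b8af1, 355ca12, 44c4846, 8f3168f, f668e23, fa9c9a4}.
Ancestors of 735382a: {13ae4b4, 31b8af1, 44c4846, 735382a, 8f3168f, 90abbc5, a4e6a46, ef58c66, fa9c9a4}.
Common ancestors: {13ae4b4, 31b8af1, 44c4846, 8f3168f, fa9c9a4}.
Among these, 31b8af1 is not an ancestor of any other common ancestor — it is the merge base.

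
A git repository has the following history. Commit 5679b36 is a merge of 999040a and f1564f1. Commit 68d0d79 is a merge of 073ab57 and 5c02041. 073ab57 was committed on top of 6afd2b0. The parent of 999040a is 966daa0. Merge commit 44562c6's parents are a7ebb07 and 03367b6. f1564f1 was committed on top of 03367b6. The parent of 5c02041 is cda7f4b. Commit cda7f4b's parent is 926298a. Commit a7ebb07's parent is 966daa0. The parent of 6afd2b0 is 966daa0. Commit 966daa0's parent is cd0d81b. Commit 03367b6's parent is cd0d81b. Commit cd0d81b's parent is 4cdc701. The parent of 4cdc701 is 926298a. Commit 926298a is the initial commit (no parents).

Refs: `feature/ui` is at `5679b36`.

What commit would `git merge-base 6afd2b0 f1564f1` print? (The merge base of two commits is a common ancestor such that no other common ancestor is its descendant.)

Ancestors of 6afd2b0: {4cdc701, 6afd2b0, 926298a, 966daa0, cd0d81b}.
Ancestors of f1564f1: {03367b6, 4cdc701, 926298a, cd0d81b, f1564f1}.
Common ancestors: {4cdc701, 926298a, cd0d81b}.
Among these, cd0d81b is not an ancestor of any other common ancestor — it is the merge base.

cd0d81b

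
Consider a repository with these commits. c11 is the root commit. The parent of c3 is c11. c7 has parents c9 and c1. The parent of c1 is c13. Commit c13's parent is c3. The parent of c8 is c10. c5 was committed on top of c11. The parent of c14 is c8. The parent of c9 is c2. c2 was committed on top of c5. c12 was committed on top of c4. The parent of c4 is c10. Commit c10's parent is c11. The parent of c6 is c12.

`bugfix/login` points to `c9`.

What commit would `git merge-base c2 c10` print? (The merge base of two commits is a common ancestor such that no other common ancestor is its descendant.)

c11

Ancestors of c2: {c11, c2, c5}.
Ancestors of c10: {c10, c11}.
Common ancestors: {c11}.
The only common ancestor is c11, so it is the merge base.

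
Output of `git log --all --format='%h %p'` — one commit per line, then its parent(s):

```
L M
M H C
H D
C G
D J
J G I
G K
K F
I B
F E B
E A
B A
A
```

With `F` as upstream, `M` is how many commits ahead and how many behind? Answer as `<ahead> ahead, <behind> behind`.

8 ahead, 0 behind

Reachable from M: {A, B, C, D, E, F, G, H, I, J, K, M}.
Reachable from F: {A, B, E, F}.
Only in M's history (ahead): {C, D, G, H, I, J, K, M} — 8.
Only in F's history (behind): {} — 0.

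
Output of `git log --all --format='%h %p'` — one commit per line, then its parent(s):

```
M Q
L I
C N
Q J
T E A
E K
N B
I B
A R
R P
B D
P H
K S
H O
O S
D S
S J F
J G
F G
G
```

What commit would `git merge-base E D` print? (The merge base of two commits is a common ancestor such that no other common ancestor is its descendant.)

S

Ancestors of E: {E, F, G, J, K, S}.
Ancestors of D: {D, F, G, J, S}.
Common ancestors: {F, G, J, S}.
Among these, S is not an ancestor of any other common ancestor — it is the merge base.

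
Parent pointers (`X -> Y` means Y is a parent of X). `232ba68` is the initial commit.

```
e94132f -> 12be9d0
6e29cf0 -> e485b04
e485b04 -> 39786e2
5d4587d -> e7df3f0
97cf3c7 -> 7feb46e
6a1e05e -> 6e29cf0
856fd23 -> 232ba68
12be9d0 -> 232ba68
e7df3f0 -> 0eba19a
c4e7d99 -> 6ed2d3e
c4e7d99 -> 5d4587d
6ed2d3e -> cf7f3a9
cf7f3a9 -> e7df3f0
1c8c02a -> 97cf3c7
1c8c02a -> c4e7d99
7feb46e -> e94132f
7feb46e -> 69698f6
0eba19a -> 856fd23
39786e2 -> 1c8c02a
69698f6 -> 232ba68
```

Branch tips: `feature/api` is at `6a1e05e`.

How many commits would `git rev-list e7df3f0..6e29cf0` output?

Reachable from 6e29cf0: {0eba19a, 12be9d0, 1c8c02a, 232ba68, 39786e2, 5d4587d, 69698f6, 6e29cf0, 6ed2d3e, 7feb46e, 856fd23, 97cf3c7, c4e7d99, cf7f3a9, e485b04, e7df3f0, e94132f}.
Reachable from e7df3f0: {0eba19a, 232ba68, 856fd23, e7df3f0}.
In 6e29cf0's history but not e7df3f0's: {12be9d0, 1c8c02a, 39786e2, 5d4587d, 69698f6, 6e29cf0, 6ed2d3e, 7feb46e, 97cf3c7, c4e7d99, cf7f3a9, e485b04, e94132f} — 13 commits.

13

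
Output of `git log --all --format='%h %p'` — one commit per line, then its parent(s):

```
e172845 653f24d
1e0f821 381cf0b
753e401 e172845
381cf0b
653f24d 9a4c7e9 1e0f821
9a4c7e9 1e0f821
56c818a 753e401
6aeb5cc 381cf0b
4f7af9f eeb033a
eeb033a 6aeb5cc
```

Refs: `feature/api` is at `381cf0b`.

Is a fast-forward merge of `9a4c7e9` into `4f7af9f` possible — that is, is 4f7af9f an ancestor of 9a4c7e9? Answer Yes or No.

A fast-forward from 4f7af9f to 9a4c7e9 is possible iff 4f7af9f is an ancestor of 9a4c7e9.
Ancestors of 9a4c7e9: {1e0f821, 381cf0b, 9a4c7e9}.
4f7af9f is not among them, so fast-forward is not possible.

No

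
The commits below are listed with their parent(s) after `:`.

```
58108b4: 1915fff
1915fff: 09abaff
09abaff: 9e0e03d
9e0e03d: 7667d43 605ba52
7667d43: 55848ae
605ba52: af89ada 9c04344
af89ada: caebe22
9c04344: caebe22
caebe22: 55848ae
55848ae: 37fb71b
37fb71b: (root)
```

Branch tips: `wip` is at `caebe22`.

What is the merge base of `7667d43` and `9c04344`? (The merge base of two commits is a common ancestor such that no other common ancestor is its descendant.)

55848ae

Ancestors of 7667d43: {37fb71b, 55848ae, 7667d43}.
Ancestors of 9c04344: {37fb71b, 55848ae, 9c04344, caebe22}.
Common ancestors: {37fb71b, 55848ae}.
Among these, 55848ae is not an ancestor of any other common ancestor — it is the merge base.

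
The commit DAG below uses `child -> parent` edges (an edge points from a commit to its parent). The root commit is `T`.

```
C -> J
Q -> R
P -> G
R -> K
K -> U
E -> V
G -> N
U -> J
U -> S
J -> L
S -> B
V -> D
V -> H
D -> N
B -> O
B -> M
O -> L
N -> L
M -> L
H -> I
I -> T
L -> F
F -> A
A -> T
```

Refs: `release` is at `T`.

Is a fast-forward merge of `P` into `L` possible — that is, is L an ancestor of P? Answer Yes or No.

Yes

A fast-forward from L to P is possible iff L is an ancestor of P.
Ancestors of P: {A, F, G, L, N, P, T}.
L is among them, so fast-forward is possible.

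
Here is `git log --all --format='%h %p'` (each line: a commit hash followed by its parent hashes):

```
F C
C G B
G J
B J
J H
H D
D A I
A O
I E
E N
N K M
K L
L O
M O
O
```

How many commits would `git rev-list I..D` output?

2

Reachable from D: {A, D, E, I, K, L, M, N, O}.
Reachable from I: {E, I, K, L, M, N, O}.
In D's history but not I's: {A, D} — 2 commits.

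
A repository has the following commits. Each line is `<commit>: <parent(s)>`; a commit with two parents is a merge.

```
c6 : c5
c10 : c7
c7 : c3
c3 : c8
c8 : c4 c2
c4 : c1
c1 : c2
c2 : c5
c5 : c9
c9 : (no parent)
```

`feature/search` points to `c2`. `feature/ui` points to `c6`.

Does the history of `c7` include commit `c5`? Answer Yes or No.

Ancestors of c7 (commits reachable by following parents): {c1, c2, c3, c4, c5, c7, c8, c9}.
c5 is in that set, so it is an ancestor of c7.

Yes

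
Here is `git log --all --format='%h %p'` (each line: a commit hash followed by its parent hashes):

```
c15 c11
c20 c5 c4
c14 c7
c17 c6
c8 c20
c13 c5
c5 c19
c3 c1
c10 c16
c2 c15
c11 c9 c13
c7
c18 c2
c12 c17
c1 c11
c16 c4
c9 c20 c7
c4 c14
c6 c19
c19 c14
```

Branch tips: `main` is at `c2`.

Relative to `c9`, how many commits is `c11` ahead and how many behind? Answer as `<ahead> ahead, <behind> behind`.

Reachable from c11: {c11, c13, c14, c19, c20, c4, c5, c7, c9}.
Reachable from c9: {c14, c19, c20, c4, c5, c7, c9}.
Only in c11's history (ahead): {c11, c13} — 2.
Only in c9's history (behind): {} — 0.

2 ahead, 0 behind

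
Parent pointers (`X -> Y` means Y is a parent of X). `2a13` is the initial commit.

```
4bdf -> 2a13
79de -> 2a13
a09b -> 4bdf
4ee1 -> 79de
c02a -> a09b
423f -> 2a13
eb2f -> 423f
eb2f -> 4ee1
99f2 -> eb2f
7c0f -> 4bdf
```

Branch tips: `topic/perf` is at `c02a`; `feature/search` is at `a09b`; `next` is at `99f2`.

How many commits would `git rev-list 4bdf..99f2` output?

Reachable from 99f2: {2a13, 423f, 4ee1, 79de, 99f2, eb2f}.
Reachable from 4bdf: {2a13, 4bdf}.
In 99f2's history but not 4bdf's: {423f, 4ee1, 79de, 99f2, eb2f} — 5 commits.

5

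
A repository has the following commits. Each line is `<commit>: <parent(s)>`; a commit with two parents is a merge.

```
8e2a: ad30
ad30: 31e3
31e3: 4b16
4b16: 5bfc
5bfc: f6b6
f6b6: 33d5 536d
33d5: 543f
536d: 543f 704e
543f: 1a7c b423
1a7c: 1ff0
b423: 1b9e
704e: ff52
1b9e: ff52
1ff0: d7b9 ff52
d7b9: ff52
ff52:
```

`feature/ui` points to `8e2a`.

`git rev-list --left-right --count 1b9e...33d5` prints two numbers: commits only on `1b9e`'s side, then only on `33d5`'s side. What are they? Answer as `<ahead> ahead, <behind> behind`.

Reachable from 1b9e: {1b9e, ff52}.
Reachable from 33d5: {1a7c, 1b9e, 1ff0, 33d5, 543f, b423, d7b9, ff52}.
Only in 1b9e's history (ahead): {} — 0.
Only in 33d5's history (behind): {1a7c, 1ff0, 33d5, 543f, b423, d7b9} — 6.

0 ahead, 6 behind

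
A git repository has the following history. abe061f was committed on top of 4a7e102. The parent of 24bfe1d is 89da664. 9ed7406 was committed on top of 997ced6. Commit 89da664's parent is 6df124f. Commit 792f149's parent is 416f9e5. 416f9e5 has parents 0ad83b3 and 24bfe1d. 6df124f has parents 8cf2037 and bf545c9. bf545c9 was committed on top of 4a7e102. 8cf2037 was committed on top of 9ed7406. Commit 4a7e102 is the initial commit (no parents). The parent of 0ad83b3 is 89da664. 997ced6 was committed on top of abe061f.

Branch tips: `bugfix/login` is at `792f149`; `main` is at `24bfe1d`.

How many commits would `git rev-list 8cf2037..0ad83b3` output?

Reachable from 0ad83b3: {0ad83b3, 4a7e102, 6df124f, 89da664, 8cf2037, 997ced6, 9ed7406, abe061f, bf545c9}.
Reachable from 8cf2037: {4a7e102, 8cf2037, 997ced6, 9ed7406, abe061f}.
In 0ad83b3's history but not 8cf2037's: {0ad83b3, 6df124f, 89da664, bf545c9} — 4 commits.

4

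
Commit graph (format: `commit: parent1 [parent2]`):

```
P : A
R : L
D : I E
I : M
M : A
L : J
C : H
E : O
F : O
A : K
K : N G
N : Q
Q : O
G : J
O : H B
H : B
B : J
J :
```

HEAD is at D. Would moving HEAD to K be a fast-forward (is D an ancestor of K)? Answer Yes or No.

No

A fast-forward from D to K is possible iff D is an ancestor of K.
Ancestors of K: {B, G, H, J, K, N, O, Q}.
D is not among them, so fast-forward is not possible.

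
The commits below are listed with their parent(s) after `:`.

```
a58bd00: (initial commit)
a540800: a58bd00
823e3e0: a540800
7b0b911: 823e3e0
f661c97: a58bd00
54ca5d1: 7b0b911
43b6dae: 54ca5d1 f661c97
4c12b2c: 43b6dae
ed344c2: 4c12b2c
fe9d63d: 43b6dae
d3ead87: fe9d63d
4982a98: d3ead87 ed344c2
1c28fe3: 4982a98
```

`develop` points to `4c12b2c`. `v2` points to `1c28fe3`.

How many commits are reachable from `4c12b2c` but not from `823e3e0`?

5

Reachable from 4c12b2c: {43b6dae, 4c12b2c, 54ca5d1, 7b0b911, 823e3e0, a540800, a58bd00, f661c97}.
Reachable from 823e3e0: {823e3e0, a540800, a58bd00}.
In 4c12b2c's history but not 823e3e0's: {43b6dae, 4c12b2c, 54ca5d1, 7b0b911, f661c97} — 5 commits.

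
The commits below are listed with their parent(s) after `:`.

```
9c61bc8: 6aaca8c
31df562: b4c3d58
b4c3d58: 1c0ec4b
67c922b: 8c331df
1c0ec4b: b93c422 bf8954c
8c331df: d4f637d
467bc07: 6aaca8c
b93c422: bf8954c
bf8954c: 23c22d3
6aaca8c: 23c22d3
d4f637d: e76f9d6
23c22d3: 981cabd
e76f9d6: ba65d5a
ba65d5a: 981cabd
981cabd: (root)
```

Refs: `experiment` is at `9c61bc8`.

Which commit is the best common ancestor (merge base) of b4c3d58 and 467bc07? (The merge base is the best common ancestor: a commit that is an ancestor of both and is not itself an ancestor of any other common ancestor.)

23c22d3

Ancestors of b4c3d58: {1c0ec4b, 23c22d3, 981cabd, b4c3d58, b93c422, bf8954c}.
Ancestors of 467bc07: {23c22d3, 467bc07, 6aaca8c, 981cabd}.
Common ancestors: {23c22d3, 981cabd}.
Among these, 23c22d3 is not an ancestor of any other common ancestor — it is the merge base.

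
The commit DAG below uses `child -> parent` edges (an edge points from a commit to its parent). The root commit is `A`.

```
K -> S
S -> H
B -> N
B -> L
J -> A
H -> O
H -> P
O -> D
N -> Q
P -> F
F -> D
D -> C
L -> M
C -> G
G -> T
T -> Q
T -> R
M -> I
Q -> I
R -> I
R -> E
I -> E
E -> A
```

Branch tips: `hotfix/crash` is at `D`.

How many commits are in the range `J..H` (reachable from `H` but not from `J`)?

12

Reachable from H: {A, C, D, E, F, G, H, I, O, P, Q, R, T}.
Reachable from J: {A, J}.
In H's history but not J's: {C, D, E, F, G, H, I, O, P, Q, R, T} — 12 commits.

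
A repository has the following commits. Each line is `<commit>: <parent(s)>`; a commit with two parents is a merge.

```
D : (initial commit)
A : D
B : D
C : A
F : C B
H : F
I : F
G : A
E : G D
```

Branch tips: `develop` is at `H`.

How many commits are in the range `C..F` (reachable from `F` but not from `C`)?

2

Reachable from F: {A, B, C, D, F}.
Reachable from C: {A, C, D}.
In F's history but not C's: {B, F} — 2 commits.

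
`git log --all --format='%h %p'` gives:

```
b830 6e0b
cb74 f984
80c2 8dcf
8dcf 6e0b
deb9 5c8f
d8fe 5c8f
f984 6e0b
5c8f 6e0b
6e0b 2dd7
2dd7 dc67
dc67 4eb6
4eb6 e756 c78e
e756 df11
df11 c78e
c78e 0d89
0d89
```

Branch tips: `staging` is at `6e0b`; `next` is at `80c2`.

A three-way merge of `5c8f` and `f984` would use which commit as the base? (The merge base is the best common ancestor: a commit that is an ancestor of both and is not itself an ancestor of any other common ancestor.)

6e0b

Ancestors of 5c8f: {0d89, 2dd7, 4eb6, 5c8f, 6e0b, c78e, dc67, df11, e756}.
Ancestors of f984: {0d89, 2dd7, 4eb6, 6e0b, c78e, dc67, df11, e756, f984}.
Common ancestors: {0d89, 2dd7, 4eb6, 6e0b, c78e, dc67, df11, e756}.
Among these, 6e0b is not an ancestor of any other common ancestor — it is the merge base.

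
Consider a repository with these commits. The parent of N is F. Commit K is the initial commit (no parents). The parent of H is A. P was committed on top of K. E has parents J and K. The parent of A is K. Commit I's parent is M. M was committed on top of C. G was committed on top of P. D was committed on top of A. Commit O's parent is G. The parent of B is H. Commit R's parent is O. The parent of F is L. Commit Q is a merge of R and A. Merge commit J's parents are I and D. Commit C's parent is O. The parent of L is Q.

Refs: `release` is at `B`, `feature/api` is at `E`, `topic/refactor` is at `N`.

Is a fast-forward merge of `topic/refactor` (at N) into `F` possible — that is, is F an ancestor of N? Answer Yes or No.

Yes

A fast-forward from F to N is possible iff F is an ancestor of N.
Ancestors of N: {A, F, G, K, L, N, O, P, Q, R}.
F is among them, so fast-forward is possible.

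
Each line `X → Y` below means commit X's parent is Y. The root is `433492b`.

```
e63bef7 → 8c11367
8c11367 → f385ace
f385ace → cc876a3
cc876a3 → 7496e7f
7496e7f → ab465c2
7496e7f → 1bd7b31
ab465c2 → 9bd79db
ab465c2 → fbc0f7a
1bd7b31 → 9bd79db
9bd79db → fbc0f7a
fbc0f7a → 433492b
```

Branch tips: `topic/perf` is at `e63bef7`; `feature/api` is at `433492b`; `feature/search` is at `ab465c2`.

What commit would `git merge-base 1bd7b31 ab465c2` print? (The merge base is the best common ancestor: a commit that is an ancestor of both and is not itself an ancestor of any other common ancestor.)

Ancestors of 1bd7b31: {1bd7b31, 433492b, 9bd79db, fbc0f7a}.
Ancestors of ab465c2: {433492b, 9bd79db, ab465c2, fbc0f7a}.
Common ancestors: {433492b, 9bd79db, fbc0f7a}.
Among these, 9bd79db is not an ancestor of any other common ancestor — it is the merge base.

9bd79db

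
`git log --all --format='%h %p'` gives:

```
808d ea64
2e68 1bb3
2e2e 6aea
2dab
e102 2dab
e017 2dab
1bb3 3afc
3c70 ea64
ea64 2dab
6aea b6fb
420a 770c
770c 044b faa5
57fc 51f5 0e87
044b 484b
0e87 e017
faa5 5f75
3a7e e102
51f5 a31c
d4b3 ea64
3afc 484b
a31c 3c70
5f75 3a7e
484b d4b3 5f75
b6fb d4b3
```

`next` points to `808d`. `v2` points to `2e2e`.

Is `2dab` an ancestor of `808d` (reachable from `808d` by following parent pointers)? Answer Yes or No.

Yes

Ancestors of 808d (commits reachable by following parents): {2dab, 808d, ea64}.
2dab is in that set, so it is an ancestor of 808d.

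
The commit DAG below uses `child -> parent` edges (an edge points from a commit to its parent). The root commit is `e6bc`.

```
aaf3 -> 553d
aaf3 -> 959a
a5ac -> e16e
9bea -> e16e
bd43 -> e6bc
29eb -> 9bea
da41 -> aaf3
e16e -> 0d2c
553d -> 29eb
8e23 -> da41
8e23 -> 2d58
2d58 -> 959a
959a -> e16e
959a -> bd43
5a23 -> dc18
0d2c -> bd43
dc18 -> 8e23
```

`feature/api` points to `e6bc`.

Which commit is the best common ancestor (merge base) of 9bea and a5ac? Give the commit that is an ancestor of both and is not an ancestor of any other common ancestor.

e16e

Ancestors of 9bea: {0d2c, 9bea, bd43, e16e, e6bc}.
Ancestors of a5ac: {0d2c, a5ac, bd43, e16e, e6bc}.
Common ancestors: {0d2c, bd43, e16e, e6bc}.
Among these, e16e is not an ancestor of any other common ancestor — it is the merge base.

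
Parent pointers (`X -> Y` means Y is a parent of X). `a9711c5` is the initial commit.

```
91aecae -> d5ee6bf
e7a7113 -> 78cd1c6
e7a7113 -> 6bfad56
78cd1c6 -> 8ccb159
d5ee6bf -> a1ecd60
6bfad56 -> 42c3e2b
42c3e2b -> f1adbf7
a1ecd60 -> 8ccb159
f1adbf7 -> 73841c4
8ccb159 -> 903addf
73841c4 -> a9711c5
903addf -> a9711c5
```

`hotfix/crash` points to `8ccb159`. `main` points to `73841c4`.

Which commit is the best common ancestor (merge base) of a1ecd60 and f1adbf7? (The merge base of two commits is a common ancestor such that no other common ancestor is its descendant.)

a9711c5

Ancestors of a1ecd60: {8ccb159, 903addf, a1ecd60, a9711c5}.
Ancestors of f1adbf7: {73841c4, a9711c5, f1adbf7}.
Common ancestors: {a9711c5}.
The only common ancestor is a9711c5, so it is the merge base.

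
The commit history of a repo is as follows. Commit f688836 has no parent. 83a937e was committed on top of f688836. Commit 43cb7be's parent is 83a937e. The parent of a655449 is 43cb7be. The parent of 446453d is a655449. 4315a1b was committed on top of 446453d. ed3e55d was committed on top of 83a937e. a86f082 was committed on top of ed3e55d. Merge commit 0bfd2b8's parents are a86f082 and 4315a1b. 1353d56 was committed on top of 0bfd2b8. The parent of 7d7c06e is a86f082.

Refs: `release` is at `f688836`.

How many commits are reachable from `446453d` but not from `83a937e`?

3

Reachable from 446453d: {43cb7be, 446453d, 83a937e, a655449, f688836}.
Reachable from 83a937e: {83a937e, f688836}.
In 446453d's history but not 83a937e's: {43cb7be, 446453d, a655449} — 3 commits.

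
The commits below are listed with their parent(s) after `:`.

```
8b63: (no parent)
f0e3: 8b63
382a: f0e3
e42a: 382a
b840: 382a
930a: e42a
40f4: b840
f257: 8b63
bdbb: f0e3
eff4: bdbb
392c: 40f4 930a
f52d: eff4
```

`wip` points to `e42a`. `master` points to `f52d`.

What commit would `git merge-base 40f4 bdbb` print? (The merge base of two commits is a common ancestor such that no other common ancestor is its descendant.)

f0e3

Ancestors of 40f4: {382a, 40f4, 8b63, b840, f0e3}.
Ancestors of bdbb: {8b63, bdbb, f0e3}.
Common ancestors: {8b63, f0e3}.
Among these, f0e3 is not an ancestor of any other common ancestor — it is the merge base.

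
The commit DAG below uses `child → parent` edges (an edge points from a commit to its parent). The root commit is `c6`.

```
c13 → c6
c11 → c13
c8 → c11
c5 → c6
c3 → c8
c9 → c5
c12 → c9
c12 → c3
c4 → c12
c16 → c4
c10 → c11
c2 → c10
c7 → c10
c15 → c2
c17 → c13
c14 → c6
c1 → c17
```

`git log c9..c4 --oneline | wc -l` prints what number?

6

Reachable from c4: {c11, c12, c13, c3, c4, c5, c6, c8, c9}.
Reachable from c9: {c5, c6, c9}.
In c4's history but not c9's: {c11, c12, c13, c3, c4, c8} — 6 commits.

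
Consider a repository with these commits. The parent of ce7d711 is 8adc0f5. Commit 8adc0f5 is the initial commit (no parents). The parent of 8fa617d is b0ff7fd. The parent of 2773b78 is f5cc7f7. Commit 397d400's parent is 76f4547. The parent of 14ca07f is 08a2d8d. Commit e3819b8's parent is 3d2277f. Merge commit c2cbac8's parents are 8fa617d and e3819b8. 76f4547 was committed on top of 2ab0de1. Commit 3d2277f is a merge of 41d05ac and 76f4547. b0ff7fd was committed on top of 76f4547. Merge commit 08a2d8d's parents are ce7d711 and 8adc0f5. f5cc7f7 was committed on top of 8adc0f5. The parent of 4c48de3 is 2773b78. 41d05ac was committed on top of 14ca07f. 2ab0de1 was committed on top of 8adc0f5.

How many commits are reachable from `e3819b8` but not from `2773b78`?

Reachable from e3819b8: {08a2d8d, 14ca07f, 2ab0de1, 3d2277f, 41d05ac, 76f4547, 8adc0f5, ce7d711, e3819b8}.
Reachable from 2773b78: {2773b78, 8adc0f5, f5cc7f7}.
In e3819b8's history but not 2773b78's: {08a2d8d, 14ca07f, 2ab0de1, 3d2277f, 41d05ac, 76f4547, ce7d711, e3819b8} — 8 commits.

8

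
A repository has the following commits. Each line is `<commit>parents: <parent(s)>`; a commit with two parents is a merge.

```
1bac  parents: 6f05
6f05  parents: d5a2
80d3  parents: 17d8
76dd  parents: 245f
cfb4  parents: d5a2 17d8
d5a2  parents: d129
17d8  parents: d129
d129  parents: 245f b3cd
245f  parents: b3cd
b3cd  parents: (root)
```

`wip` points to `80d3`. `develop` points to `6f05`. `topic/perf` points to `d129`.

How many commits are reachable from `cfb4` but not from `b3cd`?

5

Reachable from cfb4: {17d8, 245f, b3cd, cfb4, d129, d5a2}.
Reachable from b3cd: {b3cd}.
In cfb4's history but not b3cd's: {17d8, 245f, cfb4, d129, d5a2} — 5 commits.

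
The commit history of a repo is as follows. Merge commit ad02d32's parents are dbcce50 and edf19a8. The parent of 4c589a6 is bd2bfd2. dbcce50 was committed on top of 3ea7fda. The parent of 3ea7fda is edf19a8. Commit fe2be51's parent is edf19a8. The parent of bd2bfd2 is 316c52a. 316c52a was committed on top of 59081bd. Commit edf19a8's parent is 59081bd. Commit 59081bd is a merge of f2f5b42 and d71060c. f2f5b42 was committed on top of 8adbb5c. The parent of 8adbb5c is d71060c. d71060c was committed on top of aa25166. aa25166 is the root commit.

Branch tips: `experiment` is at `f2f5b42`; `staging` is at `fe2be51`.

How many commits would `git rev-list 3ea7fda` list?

7

Walking parent pointers from 3ea7fda: reachable set = {3ea7fda, 59081bd, 8adbb5c, aa25166, d71060c, edf19a8, f2f5b42}.
That is 7 commits.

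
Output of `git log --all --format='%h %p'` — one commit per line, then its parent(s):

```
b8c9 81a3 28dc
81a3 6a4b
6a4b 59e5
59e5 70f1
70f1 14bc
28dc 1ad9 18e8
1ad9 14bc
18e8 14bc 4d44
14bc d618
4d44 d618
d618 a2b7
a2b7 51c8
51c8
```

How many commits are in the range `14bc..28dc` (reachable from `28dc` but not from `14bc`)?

Reachable from 28dc: {14bc, 18e8, 1ad9, 28dc, 4d44, 51c8, a2b7, d618}.
Reachable from 14bc: {14bc, 51c8, a2b7, d618}.
In 28dc's history but not 14bc's: {18e8, 1ad9, 28dc, 4d44} — 4 commits.

4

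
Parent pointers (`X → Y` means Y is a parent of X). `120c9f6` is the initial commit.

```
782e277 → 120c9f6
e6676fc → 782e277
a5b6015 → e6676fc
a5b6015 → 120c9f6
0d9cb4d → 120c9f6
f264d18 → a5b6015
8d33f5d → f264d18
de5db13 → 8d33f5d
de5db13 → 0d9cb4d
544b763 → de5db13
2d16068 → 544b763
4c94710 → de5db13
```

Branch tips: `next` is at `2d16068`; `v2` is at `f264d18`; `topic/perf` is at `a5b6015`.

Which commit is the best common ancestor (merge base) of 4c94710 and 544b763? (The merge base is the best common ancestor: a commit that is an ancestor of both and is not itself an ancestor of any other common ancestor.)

Ancestors of 4c94710: {0d9cb4d, 120c9f6, 4c94710, 782e277, 8d33f5d, a5b6015, de5db13, e6676fc, f264d18}.
Ancestors of 544b763: {0d9cb4d, 120c9f6, 544b763, 782e277, 8d33f5d, a5b6015, de5db13, e6676fc, f264d18}.
Common ancestors: {0d9cb4d, 120c9f6, 782e277, 8d33f5d, a5b6015, de5db13, e6676fc, f264d18}.
Among these, de5db13 is not an ancestor of any other common ancestor — it is the merge base.

de5db13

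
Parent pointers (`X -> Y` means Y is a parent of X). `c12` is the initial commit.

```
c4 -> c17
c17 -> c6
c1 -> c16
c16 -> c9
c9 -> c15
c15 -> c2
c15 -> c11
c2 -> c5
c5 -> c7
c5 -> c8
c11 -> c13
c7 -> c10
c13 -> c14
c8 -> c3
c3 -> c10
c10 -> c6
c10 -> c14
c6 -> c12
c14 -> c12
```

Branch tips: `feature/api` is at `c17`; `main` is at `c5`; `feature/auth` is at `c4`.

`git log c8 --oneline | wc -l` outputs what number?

6

Walking parent pointers from c8: reachable set = {c10, c12, c14, c3, c6, c8}.
That is 6 commits.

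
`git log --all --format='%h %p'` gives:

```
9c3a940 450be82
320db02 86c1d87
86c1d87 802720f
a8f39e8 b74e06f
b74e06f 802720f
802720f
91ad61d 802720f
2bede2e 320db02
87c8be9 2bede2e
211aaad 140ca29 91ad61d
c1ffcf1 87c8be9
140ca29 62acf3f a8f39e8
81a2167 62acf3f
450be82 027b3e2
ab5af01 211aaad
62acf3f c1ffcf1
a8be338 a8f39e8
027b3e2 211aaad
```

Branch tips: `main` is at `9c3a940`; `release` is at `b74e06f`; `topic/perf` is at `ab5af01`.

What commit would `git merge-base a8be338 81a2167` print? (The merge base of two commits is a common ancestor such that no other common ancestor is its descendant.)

802720f

Ancestors of a8be338: {802720f, a8be338, a8f39e8, b74e06f}.
Ancestors of 81a2167: {2bede2e, 320db02, 62acf3f, 802720f, 81a2167, 86c1d87, 87c8be9, c1ffcf1}.
Common ancestors: {802720f}.
The only common ancestor is 802720f, so it is the merge base.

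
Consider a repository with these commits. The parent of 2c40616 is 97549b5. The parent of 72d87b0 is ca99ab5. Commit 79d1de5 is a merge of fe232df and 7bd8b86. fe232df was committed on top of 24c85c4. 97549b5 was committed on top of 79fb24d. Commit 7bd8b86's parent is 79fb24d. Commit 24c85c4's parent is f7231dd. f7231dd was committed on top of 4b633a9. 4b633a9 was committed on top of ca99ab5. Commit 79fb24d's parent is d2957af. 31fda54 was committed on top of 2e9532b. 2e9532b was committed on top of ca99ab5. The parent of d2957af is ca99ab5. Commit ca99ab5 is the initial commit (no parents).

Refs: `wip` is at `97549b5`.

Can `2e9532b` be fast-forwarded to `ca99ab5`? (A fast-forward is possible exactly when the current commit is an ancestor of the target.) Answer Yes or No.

A fast-forward from 2e9532b to ca99ab5 is possible iff 2e9532b is an ancestor of ca99ab5.
Ancestors of ca99ab5: {ca99ab5}.
2e9532b is not among them, so fast-forward is not possible.

No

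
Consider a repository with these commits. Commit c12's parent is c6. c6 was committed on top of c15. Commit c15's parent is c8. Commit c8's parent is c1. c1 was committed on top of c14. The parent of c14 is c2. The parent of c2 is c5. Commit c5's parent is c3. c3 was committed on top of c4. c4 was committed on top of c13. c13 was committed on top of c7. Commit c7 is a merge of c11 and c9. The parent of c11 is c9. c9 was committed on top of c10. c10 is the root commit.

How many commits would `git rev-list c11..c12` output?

12

Reachable from c12: {c1, c10, c11, c12, c13, c14, c15, c2, c3, c4, c5, c6, c7, c8, c9}.
Reachable from c11: {c10, c11, c9}.
In c12's history but not c11's: {c1, c12, c13, c14, c15, c2, c3, c4, c5, c6, c7, c8} — 12 commits.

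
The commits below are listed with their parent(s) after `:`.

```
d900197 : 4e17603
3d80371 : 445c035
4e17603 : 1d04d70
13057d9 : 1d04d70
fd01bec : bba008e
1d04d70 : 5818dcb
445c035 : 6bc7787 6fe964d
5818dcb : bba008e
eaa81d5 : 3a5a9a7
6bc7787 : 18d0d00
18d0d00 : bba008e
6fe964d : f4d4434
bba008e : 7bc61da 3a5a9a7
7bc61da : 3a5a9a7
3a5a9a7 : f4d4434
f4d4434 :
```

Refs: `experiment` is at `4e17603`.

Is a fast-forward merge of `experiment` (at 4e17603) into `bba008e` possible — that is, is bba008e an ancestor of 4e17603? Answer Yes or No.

A fast-forward from bba008e to 4e17603 is possible iff bba008e is an ancestor of 4e17603.
Ancestors of 4e17603: {1d04d70, 3a5a9a7, 4e17603, 5818dcb, 7bc61da, bba008e, f4d4434}.
bba008e is among them, so fast-forward is possible.

Yes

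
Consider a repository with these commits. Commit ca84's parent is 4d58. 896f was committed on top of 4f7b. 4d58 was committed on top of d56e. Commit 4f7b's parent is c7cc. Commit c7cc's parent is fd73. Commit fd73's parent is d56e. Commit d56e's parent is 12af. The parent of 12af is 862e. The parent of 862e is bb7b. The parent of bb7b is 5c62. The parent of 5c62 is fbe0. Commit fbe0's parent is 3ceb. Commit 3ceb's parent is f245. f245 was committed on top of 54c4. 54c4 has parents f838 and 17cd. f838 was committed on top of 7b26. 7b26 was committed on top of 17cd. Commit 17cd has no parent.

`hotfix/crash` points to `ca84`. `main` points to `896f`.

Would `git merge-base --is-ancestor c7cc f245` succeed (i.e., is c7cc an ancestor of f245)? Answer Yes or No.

No

Ancestors of f245: {17cd, 54c4, 7b26, f245, f838}.
c7cc is not in that set, so it is not an ancestor of f245.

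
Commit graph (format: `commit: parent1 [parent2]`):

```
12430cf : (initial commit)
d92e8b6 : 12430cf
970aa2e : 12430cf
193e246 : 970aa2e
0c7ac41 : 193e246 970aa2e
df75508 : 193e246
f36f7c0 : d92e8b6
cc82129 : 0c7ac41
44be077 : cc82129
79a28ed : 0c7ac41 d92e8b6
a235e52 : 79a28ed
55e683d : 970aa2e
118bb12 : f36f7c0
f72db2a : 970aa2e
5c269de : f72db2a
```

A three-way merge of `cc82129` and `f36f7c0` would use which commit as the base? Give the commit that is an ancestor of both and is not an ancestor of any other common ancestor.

12430cf

Ancestors of cc82129: {0c7ac41, 12430cf, 193e246, 970aa2e, cc82129}.
Ancestors of f36f7c0: {12430cf, d92e8b6, f36f7c0}.
Common ancestors: {12430cf}.
The only common ancestor is 12430cf, so it is the merge base.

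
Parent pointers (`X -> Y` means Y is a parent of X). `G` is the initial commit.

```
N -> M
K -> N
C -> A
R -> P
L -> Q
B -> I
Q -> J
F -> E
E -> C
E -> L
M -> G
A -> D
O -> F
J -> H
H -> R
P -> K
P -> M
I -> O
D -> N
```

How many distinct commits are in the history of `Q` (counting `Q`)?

9

Walking parent pointers from Q: reachable set = {G, H, J, K, M, N, P, Q, R}.
That is 9 commits.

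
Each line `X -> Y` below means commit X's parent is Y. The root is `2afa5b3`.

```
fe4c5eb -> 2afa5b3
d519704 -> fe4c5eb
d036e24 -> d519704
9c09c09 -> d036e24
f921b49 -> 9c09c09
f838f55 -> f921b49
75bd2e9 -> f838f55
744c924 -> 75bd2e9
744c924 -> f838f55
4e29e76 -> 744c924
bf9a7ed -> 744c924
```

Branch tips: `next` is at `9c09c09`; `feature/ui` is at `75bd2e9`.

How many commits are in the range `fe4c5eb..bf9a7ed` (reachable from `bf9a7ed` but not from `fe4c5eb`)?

8

Reachable from bf9a7ed: {2afa5b3, 744c924, 75bd2e9, 9c09c09, bf9a7ed, d036e24, d519704, f838f55, f921b49, fe4c5eb}.
Reachable from fe4c5eb: {2afa5b3, fe4c5eb}.
In bf9a7ed's history but not fe4c5eb's: {744c924, 75bd2e9, 9c09c09, bf9a7ed, d036e24, d519704, f838f55, f921b49} — 8 commits.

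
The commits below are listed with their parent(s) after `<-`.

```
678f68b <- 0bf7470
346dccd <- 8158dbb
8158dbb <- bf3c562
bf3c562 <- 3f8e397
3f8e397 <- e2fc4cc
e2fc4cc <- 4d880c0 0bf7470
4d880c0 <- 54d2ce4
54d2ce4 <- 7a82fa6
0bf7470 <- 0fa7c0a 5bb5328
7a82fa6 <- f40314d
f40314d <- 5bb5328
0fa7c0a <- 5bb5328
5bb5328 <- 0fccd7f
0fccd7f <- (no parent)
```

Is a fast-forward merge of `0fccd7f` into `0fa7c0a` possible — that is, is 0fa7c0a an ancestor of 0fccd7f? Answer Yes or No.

A fast-forward from 0fa7c0a to 0fccd7f is possible iff 0fa7c0a is an ancestor of 0fccd7f.
Ancestors of 0fccd7f: {0fccd7f}.
0fa7c0a is not among them, so fast-forward is not possible.

No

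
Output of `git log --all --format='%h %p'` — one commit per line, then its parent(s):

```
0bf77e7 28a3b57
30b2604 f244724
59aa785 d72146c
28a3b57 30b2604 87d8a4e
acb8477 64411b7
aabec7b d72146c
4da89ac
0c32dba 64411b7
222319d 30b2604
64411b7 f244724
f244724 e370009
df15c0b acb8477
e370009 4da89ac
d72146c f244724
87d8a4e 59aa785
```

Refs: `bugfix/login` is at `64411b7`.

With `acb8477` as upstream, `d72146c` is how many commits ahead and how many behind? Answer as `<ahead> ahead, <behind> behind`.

Reachable from d72146c: {4da89ac, d72146c, e370009, f244724}.
Reachable from acb8477: {4da89ac, 64411b7, acb8477, e370009, f244724}.
Only in d72146c's history (ahead): {d72146c} — 1.
Only in acb8477's history (behind): {64411b7, acb8477} — 2.

1 ahead, 2 behind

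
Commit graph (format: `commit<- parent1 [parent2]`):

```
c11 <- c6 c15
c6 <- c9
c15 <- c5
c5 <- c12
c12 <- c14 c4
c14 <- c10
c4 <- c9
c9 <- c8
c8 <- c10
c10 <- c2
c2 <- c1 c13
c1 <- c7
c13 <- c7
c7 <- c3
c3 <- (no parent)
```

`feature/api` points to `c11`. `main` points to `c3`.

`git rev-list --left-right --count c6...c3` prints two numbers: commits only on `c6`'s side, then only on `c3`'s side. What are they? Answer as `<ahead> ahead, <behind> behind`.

8 ahead, 0 behind

Reachable from c6: {c1, c10, c13, c2, c3, c6, c7, c8, c9}.
Reachable from c3: {c3}.
Only in c6's history (ahead): {c1, c10, c13, c2, c6, c7, c8, c9} — 8.
Only in c3's history (behind): {} — 0.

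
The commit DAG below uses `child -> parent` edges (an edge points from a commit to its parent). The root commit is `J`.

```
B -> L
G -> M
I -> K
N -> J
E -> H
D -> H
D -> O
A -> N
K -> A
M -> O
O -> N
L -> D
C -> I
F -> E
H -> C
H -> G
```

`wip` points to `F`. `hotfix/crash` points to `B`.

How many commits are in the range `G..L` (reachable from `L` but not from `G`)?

Reachable from L: {A, C, D, G, H, I, J, K, L, M, N, O}.
Reachable from G: {G, J, M, N, O}.
In L's history but not G's: {A, C, D, H, I, K, L} — 7 commits.

7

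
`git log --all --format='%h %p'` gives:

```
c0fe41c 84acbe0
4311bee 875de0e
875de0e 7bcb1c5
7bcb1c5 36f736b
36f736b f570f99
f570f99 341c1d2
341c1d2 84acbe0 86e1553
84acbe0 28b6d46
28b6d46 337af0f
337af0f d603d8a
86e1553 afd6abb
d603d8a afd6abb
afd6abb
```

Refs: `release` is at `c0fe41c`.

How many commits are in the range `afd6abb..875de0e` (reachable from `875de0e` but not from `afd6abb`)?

Reachable from 875de0e: {28b6d46, 337af0f, 341c1d2, 36f736b, 7bcb1c5, 84acbe0, 86e1553, 875de0e, afd6abb, d603d8a, f570f99}.
Reachable from afd6abb: {afd6abb}.
In 875de0e's history but not afd6abb's: {28b6d46, 337af0f, 341c1d2, 36f736b, 7bcb1c5, 84acbe0, 86e1553, 875de0e, d603d8a, f570f99} — 10 commits.

10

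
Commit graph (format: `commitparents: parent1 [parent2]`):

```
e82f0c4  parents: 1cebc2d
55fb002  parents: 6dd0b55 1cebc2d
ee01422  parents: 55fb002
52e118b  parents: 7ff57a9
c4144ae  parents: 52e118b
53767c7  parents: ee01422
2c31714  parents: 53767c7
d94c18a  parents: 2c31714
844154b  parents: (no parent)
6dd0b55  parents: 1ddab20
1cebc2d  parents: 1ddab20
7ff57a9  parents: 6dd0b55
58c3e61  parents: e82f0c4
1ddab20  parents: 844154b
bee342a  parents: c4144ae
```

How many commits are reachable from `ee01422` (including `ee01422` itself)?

6

Walking parent pointers from ee01422: reachable set = {1cebc2d, 1ddab20, 55fb002, 6dd0b55, 844154b, ee01422}.
That is 6 commits.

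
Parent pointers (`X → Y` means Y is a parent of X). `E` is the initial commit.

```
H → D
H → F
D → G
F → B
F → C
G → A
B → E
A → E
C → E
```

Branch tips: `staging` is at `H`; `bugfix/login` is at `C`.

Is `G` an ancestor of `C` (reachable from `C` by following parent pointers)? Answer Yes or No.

Ancestors of C: {C, E}.
G is not in that set, so it is not an ancestor of C.

No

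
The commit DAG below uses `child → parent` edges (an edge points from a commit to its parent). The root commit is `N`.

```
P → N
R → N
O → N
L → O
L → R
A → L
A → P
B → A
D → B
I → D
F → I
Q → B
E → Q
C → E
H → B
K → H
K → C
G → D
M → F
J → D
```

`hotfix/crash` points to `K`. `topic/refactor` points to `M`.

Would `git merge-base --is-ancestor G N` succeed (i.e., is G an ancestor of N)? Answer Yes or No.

No

Ancestors of N: {N}.
G is not in that set, so it is not an ancestor of N.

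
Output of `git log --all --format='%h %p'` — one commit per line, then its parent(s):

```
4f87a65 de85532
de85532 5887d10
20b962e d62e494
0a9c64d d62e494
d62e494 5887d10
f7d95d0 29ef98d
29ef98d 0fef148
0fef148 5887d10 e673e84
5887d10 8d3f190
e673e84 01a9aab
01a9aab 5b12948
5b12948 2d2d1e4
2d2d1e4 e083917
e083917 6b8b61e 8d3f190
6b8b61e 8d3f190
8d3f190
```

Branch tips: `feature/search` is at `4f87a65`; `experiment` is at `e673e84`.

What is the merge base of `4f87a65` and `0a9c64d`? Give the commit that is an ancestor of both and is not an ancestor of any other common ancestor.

Ancestors of 4f87a65: {4f87a65, 5887d10, 8d3f190, de85532}.
Ancestors of 0a9c64d: {0a9c64d, 5887d10, 8d3f190, d62e494}.
Common ancestors: {5887d10, 8d3f190}.
Among these, 5887d10 is not an ancestor of any other common ancestor — it is the merge base.

5887d10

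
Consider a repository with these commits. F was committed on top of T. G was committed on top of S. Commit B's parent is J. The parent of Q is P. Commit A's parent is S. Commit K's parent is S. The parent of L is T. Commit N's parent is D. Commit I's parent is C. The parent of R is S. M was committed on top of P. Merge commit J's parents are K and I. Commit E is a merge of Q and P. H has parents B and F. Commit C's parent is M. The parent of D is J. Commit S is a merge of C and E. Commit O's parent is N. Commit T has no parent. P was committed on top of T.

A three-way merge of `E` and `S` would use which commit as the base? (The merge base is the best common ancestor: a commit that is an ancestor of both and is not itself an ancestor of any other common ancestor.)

Ancestors of E: {E, P, Q, T}.
Ancestors of S: {C, E, M, P, Q, S, T}.
Common ancestors: {E, P, Q, T}.
Among these, E is not an ancestor of any other common ancestor — it is the merge base.

E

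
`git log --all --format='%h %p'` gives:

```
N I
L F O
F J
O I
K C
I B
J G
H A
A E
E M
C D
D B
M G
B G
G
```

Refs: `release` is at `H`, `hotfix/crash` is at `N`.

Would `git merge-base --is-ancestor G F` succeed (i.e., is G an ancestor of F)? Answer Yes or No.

Yes

Ancestors of F (commits reachable by following parents): {F, G, J}.
G is in that set, so it is an ancestor of F.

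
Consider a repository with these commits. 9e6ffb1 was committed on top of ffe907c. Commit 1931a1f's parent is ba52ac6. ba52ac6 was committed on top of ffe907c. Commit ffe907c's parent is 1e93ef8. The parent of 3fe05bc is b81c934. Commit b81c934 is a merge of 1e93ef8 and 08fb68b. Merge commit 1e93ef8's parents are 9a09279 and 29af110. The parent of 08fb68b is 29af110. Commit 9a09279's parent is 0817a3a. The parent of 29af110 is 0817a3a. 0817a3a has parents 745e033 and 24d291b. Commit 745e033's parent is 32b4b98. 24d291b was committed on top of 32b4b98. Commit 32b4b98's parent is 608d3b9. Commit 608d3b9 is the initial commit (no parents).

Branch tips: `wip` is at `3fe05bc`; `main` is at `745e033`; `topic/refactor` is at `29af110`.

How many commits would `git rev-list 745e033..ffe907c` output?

6

Reachable from ffe907c: {0817a3a, 1e93ef8, 24d291b, 29af110, 32b4b98, 608d3b9, 745e033, 9a09279, ffe907c}.
Reachable from 745e033: {32b4b98, 608d3b9, 745e033}.
In ffe907c's history but not 745e033's: {0817a3a, 1e93ef8, 24d291b, 29af110, 9a09279, ffe907c} — 6 commits.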